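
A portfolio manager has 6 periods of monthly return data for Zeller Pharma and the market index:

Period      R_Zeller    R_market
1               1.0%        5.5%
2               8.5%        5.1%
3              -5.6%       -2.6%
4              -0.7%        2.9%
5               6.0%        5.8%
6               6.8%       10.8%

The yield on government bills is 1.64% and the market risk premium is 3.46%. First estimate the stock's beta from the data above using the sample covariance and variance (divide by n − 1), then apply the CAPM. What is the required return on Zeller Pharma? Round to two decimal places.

5.12%

Mean R_i = (1.0 + 8.5 − 5.6 − 0.7 + 6.0 + 6.8) / 6 = 2.6667%
Mean R_m = (5.5 + 5.1 − 2.6 + 2.9 + 5.8 + 10.8) / 6 = 4.5833%
Σ(R_i − R̄_i)(R_m − R̄_m) = 96.2867  ⇒  Cov = 96.2867 / 5 = 19.2573
Σ(R_m − R̄_m)² = 95.6683  ⇒  Var(R_m) = 95.6683 / 5 = 19.1337
β = Cov / Var(R_m) = 19.2573 / 19.1337 = 1.0065
E(R) = R_f + β × MRP = 1.64% + 1.0065 × 3.46% = 5.12%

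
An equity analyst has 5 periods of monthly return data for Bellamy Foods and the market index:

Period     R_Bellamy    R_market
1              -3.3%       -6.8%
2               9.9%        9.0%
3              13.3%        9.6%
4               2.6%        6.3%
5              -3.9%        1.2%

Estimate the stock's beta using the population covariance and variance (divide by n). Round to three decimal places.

Mean R_i = (-3.3 + 9.9 + 13.3 + 2.6 − 3.9) / 5 = 3.7200%
Mean R_m = (-6.8 + 9.0 + 9.6 + 6.3 + 1.2) / 5 = 3.8600%
Σ(R_i − R̄_i)(R_m − R̄_m) = 179.1240  ⇒  Cov = 179.1240 / 5 = 35.8248
Σ(R_m − R̄_m)² = 186.0320  ⇒  Var(R_m) = 186.0320 / 5 = 37.2064
β = Cov / Var(R_m) = 35.8248 / 37.2064 = 0.9629

0.963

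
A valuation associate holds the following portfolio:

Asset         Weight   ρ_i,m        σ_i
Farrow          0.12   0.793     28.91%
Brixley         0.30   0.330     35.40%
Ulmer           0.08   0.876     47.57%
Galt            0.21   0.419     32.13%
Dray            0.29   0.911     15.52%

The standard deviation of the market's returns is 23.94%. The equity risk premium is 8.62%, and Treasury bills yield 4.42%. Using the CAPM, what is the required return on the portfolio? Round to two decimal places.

β_Farrow = 0.793 × 28.91% / 23.94% = 0.9576
β_Brixley = 0.330 × 35.40% / 23.94% = 0.4880
β_Ulmer = 0.876 × 47.57% / 23.94% = 1.7407
β_Galt = 0.419 × 32.13% / 23.94% = 0.5623
β_Dray = 0.911 × 15.52% / 23.94% = 0.5906
β_P = Σ w_i β_i = 0.12×0.9576 + 0.30×0.4880 + 0.08×1.7407 + 0.21×0.5623 + 0.29×0.5906 = 0.6899
E(R_P) = R_f + β_P × MRP = 4.42% + 0.6899 × 8.62% = 10.37%

10.37%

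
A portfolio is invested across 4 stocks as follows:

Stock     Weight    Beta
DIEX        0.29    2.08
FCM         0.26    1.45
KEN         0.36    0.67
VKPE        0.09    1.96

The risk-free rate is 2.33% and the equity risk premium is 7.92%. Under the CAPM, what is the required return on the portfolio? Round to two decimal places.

β_P = Σ w_i β_i = 0.29×2.08 + 0.26×1.45 + 0.36×0.67 + 0.09×1.96 = 1.3978
E(R_P) = R_f + β_P × MRP = 2.33% + 1.3978 × 7.92% = 13.40%

13.40%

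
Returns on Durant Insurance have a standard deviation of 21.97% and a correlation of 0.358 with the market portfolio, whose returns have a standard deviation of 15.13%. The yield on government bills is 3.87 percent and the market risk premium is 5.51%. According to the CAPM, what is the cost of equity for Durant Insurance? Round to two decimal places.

6.73%

β = ρ × σ_i / σ_m = 0.358 × 21.97% / 15.13% = 0.5198
E(R) = 3.87% + 0.5198 × 5.51% = 6.73%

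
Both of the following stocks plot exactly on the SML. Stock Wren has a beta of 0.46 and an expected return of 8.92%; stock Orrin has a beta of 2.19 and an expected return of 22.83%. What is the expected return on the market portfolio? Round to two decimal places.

Both satisfy E(R) = R_f + β·MRP, so the slope of the SML is
MRP = (22.83% − 8.92%) / (2.19 − 0.46) = 13.91% / 1.73 = 8.0405%
R_f = E(R_Wren) − β_Wren·MRP = 8.92% − 0.46 × 8.0405% = 5.2214%
E(R_m) = R_f + MRP = 5.2214% + 8.0405% = 13.26%

13.26%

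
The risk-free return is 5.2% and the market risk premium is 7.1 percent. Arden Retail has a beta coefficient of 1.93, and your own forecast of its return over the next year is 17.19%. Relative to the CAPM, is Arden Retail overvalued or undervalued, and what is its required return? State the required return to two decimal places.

Overvalued; required return 18.90%

Required return = R_f + β·MRP = 5.2% + 1.93 × 7.1% = 18.90%
Forecast 17.19% < required 18.90% → the stock plots below the SML → overvalued.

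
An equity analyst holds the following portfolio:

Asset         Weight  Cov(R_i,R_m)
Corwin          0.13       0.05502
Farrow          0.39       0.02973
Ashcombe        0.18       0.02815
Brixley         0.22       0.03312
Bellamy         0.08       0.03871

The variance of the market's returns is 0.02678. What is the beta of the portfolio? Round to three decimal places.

1.277

β_Corwin = 0.05502 / 0.02678 = 2.0545
β_Farrow = 0.02973 / 0.02678 = 1.1102
β_Ashcombe = 0.02815 / 0.02678 = 1.0512
β_Brixley = 0.03312 / 0.02678 = 1.2367
β_Bellamy = 0.03871 / 0.02678 = 1.4455
β_P = Σ w_i β_i = 0.13×2.0545 + 0.39×1.1102 + 0.18×1.0512 + 0.22×1.2367 + 0.08×1.4455 = 1.2770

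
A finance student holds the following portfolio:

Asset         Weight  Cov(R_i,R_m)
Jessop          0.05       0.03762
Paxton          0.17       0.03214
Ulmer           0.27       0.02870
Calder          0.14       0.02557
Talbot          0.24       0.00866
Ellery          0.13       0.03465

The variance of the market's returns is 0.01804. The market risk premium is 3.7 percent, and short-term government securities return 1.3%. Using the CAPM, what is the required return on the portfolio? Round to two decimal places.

6.48%

β_Jessop = 0.03762 / 0.01804 = 2.0854
β_Paxton = 0.03214 / 0.01804 = 1.7816
β_Ulmer = 0.02870 / 0.01804 = 1.5909
β_Calder = 0.02557 / 0.01804 = 1.4174
β_Talbot = 0.00866 / 0.01804 = 0.4800
β_Ellery = 0.03465 / 0.01804 = 1.9207
β_P = Σ w_i β_i = 0.05×2.0854 + 0.17×1.7816 + 0.27×1.5909 + 0.14×1.4174 + 0.24×0.4800 + 0.13×1.9207 = 1.4000
E(R_P) = R_f + β_P × MRP = 1.3% + 1.4000 × 3.7% = 6.48%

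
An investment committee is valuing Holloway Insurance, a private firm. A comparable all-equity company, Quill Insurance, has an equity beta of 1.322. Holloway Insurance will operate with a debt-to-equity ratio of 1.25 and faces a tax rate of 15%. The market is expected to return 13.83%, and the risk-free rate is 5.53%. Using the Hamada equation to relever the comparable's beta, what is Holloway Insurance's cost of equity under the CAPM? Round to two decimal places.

β_L = β_U × [1 + (1 − t)(D/E)] = 1.322 × [1 + (1 − 0.15) × 1.25]
    = 1.322 × [1 + 0.85 × 1.25] = 1.322 × 2.0625 = 2.7266
MRP = 13.83% − 5.53% = 8.30%
E(R) = R_f + β_L × MRP = 5.53% + 2.7266 × 8.30% = 28.16%

28.16%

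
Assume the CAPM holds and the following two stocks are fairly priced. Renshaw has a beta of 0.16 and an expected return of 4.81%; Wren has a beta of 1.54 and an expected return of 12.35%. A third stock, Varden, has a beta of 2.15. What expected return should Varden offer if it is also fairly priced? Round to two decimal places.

MRP (SML slope) = (12.35% − 4.81%) / (1.54 − 0.16) = 7.54% / 1.38 = 5.4638%
R_f (intercept) = 4.81% − 0.16 × 5.4638% = 3.9358%
E(R_Varden) = R_f + β × MRP = 3.9358% + 2.15 × 5.4638% = 15.68%

15.68%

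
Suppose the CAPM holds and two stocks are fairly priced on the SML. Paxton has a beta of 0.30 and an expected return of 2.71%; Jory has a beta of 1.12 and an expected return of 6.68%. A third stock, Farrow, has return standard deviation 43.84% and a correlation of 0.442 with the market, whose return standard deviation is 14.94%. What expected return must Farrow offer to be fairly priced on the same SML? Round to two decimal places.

MRP = (6.68% − 2.71%) / (1.12 − 0.30) = 4.8415%
R_f = 2.71% − 0.30 × 4.8415% = 1.2576%
β_Farrow = ρ·σ_i/σ_m = 0.442 × 43.84 / 14.94 = 1.2970
E(R_Farrow) = R_f + β × MRP = 1.2576% + 1.2970 × 4.8415% = 7.54%

7.54%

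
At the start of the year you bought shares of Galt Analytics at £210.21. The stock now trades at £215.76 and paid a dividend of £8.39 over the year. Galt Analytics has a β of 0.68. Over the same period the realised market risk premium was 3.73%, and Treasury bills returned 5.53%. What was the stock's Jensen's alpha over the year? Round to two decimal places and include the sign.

Realised HPR = (P1 + D1 − P0) / P0 = (215.76 + 8.39 − 210.21) / 210.21 = 13.94 / 210.21 = 6.6315%
CAPM required = R_f + β·MRP = 5.53% + 0.68 × 3.73% = 8.0664%
α = realised − required = 6.6315% − 8.0664% = -1.43%

-1.43%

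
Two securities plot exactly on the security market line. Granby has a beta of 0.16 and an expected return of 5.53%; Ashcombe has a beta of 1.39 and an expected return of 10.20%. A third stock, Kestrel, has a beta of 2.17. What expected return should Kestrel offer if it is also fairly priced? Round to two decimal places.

MRP (SML slope) = (10.20% − 5.53%) / (1.39 − 0.16) = 4.67% / 1.23 = 3.7967%
R_f (intercept) = 5.53% − 0.16 × 3.7967% = 4.9225%
E(R_Kestrel) = R_f + β × MRP = 4.9225% + 2.17 × 3.7967% = 13.16%

13.16%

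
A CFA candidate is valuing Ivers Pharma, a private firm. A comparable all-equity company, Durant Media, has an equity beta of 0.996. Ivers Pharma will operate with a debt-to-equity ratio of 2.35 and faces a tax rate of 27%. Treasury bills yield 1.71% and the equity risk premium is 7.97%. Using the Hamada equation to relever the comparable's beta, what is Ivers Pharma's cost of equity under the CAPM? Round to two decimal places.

β_L = β_U × [1 + (1 − t)(D/E)] = 0.996 × [1 + (1 − 0.27) × 2.35]
    = 0.996 × [1 + 0.73 × 2.35] = 0.996 × 2.7155 = 2.7046
E(R) = R_f + β_L × MRP = 1.71% + 2.7046 × 7.97% = 23.27%

23.27%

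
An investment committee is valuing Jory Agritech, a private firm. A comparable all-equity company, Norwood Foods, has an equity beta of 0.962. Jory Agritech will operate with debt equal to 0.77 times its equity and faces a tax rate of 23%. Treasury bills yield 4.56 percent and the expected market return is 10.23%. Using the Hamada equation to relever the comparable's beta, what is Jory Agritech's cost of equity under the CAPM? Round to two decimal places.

β_L = β_U × [1 + (1 − t)(D/E)] = 0.962 × [1 + (1 − 0.23) × 0.77]
    = 0.962 × [1 + 0.77 × 0.77] = 0.962 × 1.5929 = 1.5324
MRP = 10.23% − 4.56% = 5.67%
E(R) = R_f + β_L × MRP = 4.56% + 1.5324 × 5.67% = 13.25%

13.25%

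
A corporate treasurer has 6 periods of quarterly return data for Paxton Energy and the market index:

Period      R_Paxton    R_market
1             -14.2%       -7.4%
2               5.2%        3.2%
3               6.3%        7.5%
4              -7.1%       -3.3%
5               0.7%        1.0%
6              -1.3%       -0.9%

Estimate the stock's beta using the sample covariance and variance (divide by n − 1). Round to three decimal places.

1.452

Mean R_i = (-14.2 + 5.2 + 6.3 − 7.1 + 0.7 − 1.3) / 6 = -1.7333%
Mean R_m = (-7.4 + 3.2 + 7.5 − 3.3 + 1.0 − 0.9) / 6 = 0.0167%
Σ(R_i − R̄_i)(R_m − R̄_m) = 194.4433  ⇒  Cov = 194.4433 / 5 = 38.8887
Σ(R_m − R̄_m)² = 133.9483  ⇒  Var(R_m) = 133.9483 / 5 = 26.7897
β = Cov / Var(R_m) = 38.8887 / 26.7897 = 1.4516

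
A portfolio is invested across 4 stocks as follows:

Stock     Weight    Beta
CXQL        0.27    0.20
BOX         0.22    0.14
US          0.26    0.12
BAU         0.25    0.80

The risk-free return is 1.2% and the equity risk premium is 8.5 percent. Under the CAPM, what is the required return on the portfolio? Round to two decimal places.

3.89%

β_P = Σ w_i β_i = 0.27×0.20 + 0.22×0.14 + 0.26×0.12 + 0.25×0.80 = 0.3160
E(R_P) = R_f + β_P × MRP = 1.2% + 0.3160 × 8.5% = 3.89%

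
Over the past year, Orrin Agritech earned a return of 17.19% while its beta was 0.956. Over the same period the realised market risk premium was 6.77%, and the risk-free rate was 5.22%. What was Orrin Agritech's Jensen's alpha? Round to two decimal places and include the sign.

+5.50%

CAPM benchmark = R_f + β(R_m − R_f) = 5.22% + 0.956 × 6.77% = 11.69212%
α = actual − benchmark = 17.19% − 11.69212% = +5.50%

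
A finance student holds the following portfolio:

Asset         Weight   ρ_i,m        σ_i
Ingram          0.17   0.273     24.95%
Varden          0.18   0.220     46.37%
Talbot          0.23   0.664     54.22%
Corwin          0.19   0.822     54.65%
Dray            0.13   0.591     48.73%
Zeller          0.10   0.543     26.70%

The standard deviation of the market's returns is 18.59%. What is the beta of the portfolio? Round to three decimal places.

β_Ingram = 0.273 × 24.95% / 18.59% = 0.3664
β_Varden = 0.220 × 46.37% / 18.59% = 0.5488
β_Talbot = 0.664 × 54.22% / 18.59% = 1.9366
β_Corwin = 0.822 × 54.65% / 18.59% = 2.4165
β_Dray = 0.591 × 48.73% / 18.59% = 1.5492
β_Zeller = 0.543 × 26.70% / 18.59% = 0.7799
β_P = Σ w_i β_i = 0.17×0.3664 + 0.18×0.5488 + 0.23×1.9366 + 0.19×2.4165 + 0.13×1.5492 + 0.10×0.7799 = 1.3450

1.345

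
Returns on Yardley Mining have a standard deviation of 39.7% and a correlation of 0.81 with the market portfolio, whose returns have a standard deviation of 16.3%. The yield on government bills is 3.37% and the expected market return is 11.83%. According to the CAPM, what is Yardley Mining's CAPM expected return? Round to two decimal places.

20.06%

β = ρ × σ_i / σ_m = 0.81 × 39.7% / 16.3% = 1.9728
MRP = 11.83% − 3.37% = 8.46%
E(R) = 3.37% + 1.9728 × 8.46% = 20.06%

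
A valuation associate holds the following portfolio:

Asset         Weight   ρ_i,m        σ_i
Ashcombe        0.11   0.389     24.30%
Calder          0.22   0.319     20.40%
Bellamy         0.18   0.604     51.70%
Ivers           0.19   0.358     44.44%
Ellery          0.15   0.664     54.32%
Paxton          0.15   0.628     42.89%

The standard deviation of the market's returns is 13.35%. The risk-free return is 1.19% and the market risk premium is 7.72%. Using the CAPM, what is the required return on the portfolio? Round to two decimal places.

β_Ashcombe = 0.389 × 24.30% / 13.35% = 0.7081
β_Calder = 0.319 × 20.40% / 13.35% = 0.4875
β_Bellamy = 0.604 × 51.70% / 13.35% = 2.3391
β_Ivers = 0.358 × 44.44% / 13.35% = 1.1917
β_Ellery = 0.664 × 54.32% / 13.35% = 2.7018
β_Paxton = 0.628 × 42.89% / 13.35% = 2.0176
β_P = Σ w_i β_i = 0.11×0.7081 + 0.22×0.4875 + 0.18×2.3391 + 0.19×1.1917 + 0.15×2.7018 + 0.15×2.0176 = 1.5405
E(R_P) = R_f + β_P × MRP = 1.19% + 1.5405 × 7.72% = 13.08%

13.08%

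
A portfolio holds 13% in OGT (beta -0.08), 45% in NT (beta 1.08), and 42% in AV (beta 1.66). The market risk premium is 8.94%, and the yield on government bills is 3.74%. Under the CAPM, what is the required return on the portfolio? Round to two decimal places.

14.22%

β_P = Σ w_i β_i = 0.13×-0.08 + 0.45×1.08 + 0.42×1.66 = 1.1728
E(R_P) = R_f + β_P × MRP = 3.74% + 1.1728 × 8.94% = 14.22%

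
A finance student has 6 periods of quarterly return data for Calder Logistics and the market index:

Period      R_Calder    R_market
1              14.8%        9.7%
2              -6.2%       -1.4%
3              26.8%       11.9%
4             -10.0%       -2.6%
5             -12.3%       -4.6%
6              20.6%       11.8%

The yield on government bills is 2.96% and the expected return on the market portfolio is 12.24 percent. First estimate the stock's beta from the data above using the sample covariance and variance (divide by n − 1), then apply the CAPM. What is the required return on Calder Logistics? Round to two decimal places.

Mean R_i = (14.8 − 6.2 + 26.8 − 10.0 − 12.3 + 20.6) / 6 = 5.6167%
Mean R_m = (9.7 − 1.4 + 11.9 − 2.6 − 4.6 + 11.8) / 6 = 4.1333%
Σ(R_i − R̄_i)(R_m − R̄_m) = 657.5267  ⇒  Cov = 657.5267 / 5 = 131.5053
Σ(R_m − R̄_m)² = 302.3133  ⇒  Var(R_m) = 302.3133 / 5 = 60.4627
β = Cov / Var(R_m) = 131.5053 / 60.4627 = 2.1750
MRP = 12.24% − 2.96% = 9.28%
E(R) = R_f + β × MRP = 2.96% + 2.1750 × 9.28% = 23.14%

23.14%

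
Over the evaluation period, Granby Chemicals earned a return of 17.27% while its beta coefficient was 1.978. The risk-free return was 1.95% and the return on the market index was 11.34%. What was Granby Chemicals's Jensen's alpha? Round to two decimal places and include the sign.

-3.25%

Market excess return = 11.34% − 1.95% = 9.39%
CAPM benchmark = R_f + β(R_m − R_f) = 1.95% + 1.978 × 9.39% = 20.52342%
α = actual − benchmark = 17.27% − 20.52342% = -3.25%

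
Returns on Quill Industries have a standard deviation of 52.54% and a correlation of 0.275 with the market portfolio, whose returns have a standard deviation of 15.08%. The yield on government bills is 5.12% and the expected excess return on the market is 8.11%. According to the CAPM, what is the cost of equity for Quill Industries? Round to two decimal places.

β = ρ × σ_i / σ_m = 0.275 × 52.54% / 15.08% = 0.9581
E(R) = 5.12% + 0.9581 × 8.11% = 12.89%

12.89%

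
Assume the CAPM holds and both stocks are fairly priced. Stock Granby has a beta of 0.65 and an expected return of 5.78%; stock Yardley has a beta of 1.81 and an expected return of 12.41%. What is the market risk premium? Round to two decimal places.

Both satisfy E(R) = R_f + β·MRP, so the slope of the SML is
MRP = (12.41% − 5.78%) / (1.81 − 0.65) = 6.63% / 1.16 = 5.7155%

5.72%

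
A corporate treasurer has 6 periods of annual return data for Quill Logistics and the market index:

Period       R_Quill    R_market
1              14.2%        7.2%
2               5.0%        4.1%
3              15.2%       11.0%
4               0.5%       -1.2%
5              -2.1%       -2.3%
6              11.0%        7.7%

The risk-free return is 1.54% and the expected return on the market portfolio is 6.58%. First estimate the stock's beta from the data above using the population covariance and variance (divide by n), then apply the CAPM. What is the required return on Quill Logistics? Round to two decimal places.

8.28%

Mean R_i = (14.2 + 5.0 + 15.2 + 0.5 − 2.1 + 11.0) / 6 = 7.3000%
Mean R_m = (7.2 + 4.1 + 11.0 − 1.2 − 2.3 + 7.7) / 6 = 4.4167%
Σ(R_i − R̄_i)(R_m − R̄_m) = 185.4200  ⇒  Cov = 185.4200 / 6 = 30.9033
Σ(R_m − R̄_m)² = 138.6283  ⇒  Var(R_m) = 138.6283 / 6 = 23.1047
β = Cov / Var(R_m) = 30.9033 / 23.1047 = 1.3375
MRP = 6.58% − 1.54% = 5.04%
E(R) = R_f + β × MRP = 1.54% + 1.3375 × 5.04% = 8.28%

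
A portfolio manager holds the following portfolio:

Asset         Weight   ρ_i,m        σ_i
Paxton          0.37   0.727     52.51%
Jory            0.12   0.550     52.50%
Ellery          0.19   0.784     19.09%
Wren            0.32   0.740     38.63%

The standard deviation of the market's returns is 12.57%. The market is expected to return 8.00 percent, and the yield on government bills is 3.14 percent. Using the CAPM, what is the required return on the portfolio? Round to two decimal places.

β_Paxton = 0.727 × 52.51% / 12.57% = 3.0370
β_Jory = 0.550 × 52.50% / 12.57% = 2.2971
β_Ellery = 0.784 × 19.09% / 12.57% = 1.1907
β_Wren = 0.740 × 38.63% / 12.57% = 2.2742
β_P = Σ w_i β_i = 0.37×3.0370 + 0.12×2.2971 + 0.19×1.1907 + 0.32×2.2742 = 2.3533
MRP = 8.00% − 3.14% = 4.86%
E(R_P) = R_f + β_P × MRP = 3.14% + 2.3533 × 4.86% = 14.58%

14.58%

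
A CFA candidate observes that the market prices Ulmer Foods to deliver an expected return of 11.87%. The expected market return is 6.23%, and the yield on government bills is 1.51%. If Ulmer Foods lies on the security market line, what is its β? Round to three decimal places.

MRP = 6.23% − 1.51% = 4.72%
β = (E(R) − R_f) / MRP = (11.87% − 1.51%) / 4.72% = 10.36% / 4.72% = 2.195

2.195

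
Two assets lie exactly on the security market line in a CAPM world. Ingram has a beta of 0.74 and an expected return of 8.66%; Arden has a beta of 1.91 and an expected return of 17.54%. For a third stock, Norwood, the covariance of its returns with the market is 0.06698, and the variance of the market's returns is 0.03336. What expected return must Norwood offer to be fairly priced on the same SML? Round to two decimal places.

MRP = (17.54% − 8.66%) / (1.91 − 0.74) = 7.5897%
R_f = 8.66% − 0.74 × 7.5897% = 3.0436%
β_Norwood = Cov / Var(R_m) = 0.06698 / 0.03336 = 2.0078
E(R_Norwood) = R_f + β × MRP = 3.0436% + 2.0078 × 7.5897% = 18.28%

18.28%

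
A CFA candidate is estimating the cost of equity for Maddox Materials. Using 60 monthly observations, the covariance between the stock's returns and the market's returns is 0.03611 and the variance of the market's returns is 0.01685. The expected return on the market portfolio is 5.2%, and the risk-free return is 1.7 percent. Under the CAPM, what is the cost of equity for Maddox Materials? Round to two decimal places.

9.20%

β = Cov(R_i, R_m) / Var(R_m) = 0.03611 / 0.01685 = 2.1430
MRP = 5.2% − 1.7% = 3.50%
E(R) = R_f + β × MRP = 1.7% + 2.1430 × 3.5% = 9.20%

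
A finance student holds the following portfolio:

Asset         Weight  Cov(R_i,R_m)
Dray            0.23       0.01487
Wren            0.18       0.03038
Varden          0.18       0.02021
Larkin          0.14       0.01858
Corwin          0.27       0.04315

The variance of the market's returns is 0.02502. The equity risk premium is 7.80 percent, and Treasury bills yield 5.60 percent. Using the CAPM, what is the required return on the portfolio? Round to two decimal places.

13.95%

β_Dray = 0.01487 / 0.02502 = 0.5943
β_Wren = 0.03038 / 0.02502 = 1.2142
β_Varden = 0.02021 / 0.02502 = 0.8078
β_Larkin = 0.01858 / 0.02502 = 0.7426
β_Corwin = 0.04315 / 0.02502 = 1.7246
β_P = Σ w_i β_i = 0.23×0.5943 + 0.18×1.2142 + 0.18×0.8078 + 0.14×0.7426 + 0.27×1.7246 = 1.0703
E(R_P) = R_f + β_P × MRP = 5.60% + 1.0703 × 7.80% = 13.95%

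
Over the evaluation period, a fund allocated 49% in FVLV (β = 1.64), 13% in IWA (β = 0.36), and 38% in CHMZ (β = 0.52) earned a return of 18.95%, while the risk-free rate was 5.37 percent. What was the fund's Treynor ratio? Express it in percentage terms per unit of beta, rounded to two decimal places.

β_P = 0.49×1.64 + 0.13×0.36 + 0.38×0.52 = 1.0480
Treynor = (R_P − R_f) / β_P = (18.95% − 5.37%) / 1.0480 = 13.58% / 1.0480 = 12.96%

12.96%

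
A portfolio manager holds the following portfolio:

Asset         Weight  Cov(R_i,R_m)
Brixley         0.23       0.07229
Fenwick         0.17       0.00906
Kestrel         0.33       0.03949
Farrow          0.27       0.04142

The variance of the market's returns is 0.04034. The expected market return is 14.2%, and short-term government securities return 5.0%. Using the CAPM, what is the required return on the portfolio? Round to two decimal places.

β_Brixley = 0.07229 / 0.04034 = 1.7920
β_Fenwick = 0.00906 / 0.04034 = 0.2246
β_Kestrel = 0.03949 / 0.04034 = 0.9789
β_Farrow = 0.04142 / 0.04034 = 1.0268
β_P = Σ w_i β_i = 0.23×1.7920 + 0.17×0.2246 + 0.33×0.9789 + 0.27×1.0268 = 1.0506
MRP = 14.2% − 5.0% = 9.20%
E(R_P) = R_f + β_P × MRP = 5.0% + 1.0506 × 9.2% = 14.67%

14.67%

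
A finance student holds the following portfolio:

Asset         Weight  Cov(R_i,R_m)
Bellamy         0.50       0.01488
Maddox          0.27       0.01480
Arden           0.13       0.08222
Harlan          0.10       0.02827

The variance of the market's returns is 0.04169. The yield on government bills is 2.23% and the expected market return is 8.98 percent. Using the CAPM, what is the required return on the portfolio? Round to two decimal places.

β_Bellamy = 0.01488 / 0.04169 = 0.3569
β_Maddox = 0.01480 / 0.04169 = 0.3550
β_Arden = 0.08222 / 0.04169 = 1.9722
β_Harlan = 0.02827 / 0.04169 = 0.6781
β_P = Σ w_i β_i = 0.50×0.3569 + 0.27×0.3550 + 0.13×1.9722 + 0.10×0.6781 = 0.5985
MRP = 8.98% − 2.23% = 6.75%
E(R_P) = R_f + β_P × MRP = 2.23% + 0.5985 × 6.75% = 6.27%

6.27%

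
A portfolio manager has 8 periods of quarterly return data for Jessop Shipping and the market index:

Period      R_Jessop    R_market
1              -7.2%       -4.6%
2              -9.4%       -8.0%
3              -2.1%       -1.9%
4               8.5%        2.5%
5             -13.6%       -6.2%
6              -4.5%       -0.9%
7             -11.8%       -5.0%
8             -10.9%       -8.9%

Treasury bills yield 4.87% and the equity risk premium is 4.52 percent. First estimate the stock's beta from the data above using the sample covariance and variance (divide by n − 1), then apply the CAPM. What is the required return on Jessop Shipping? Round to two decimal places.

12.27%

Mean R_i = (-7.2 − 9.4 − 2.1 + 8.5 − 13.6 − 4.5 − 11.8 − 10.9) / 8 = -6.3750%
Mean R_m = (-4.6 − 8.0 − 1.9 + 2.5 − 6.2 − 0.9 − 5.0 − 8.9) / 8 = -4.1250%
Σ(R_i − R̄_i)(R_m − R̄_m) = 167.5650  ⇒  Cov = 167.5650 / 7 = 23.9379
Σ(R_m − R̄_m)² = 102.3550  ⇒  Var(R_m) = 102.3550 / 7 = 14.6221
β = Cov / Var(R_m) = 23.9379 / 14.6221 = 1.6371
E(R) = R_f + β × MRP = 4.87% + 1.6371 × 4.52% = 12.27%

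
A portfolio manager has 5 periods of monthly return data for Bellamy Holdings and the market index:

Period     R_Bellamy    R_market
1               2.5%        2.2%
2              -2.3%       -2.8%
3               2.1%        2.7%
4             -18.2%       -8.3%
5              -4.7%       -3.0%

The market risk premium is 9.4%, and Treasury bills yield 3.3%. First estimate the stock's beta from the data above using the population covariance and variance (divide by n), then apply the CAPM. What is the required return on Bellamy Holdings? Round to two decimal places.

Mean R_i = (2.5 − 2.3 + 2.1 − 18.2 − 4.7) / 5 = -4.1200%
Mean R_m = (2.2 − 2.8 + 2.7 − 8.3 − 3.0) / 5 = -1.8400%
Σ(R_i − R̄_i)(R_m − R̄_m) = 144.8660  ⇒  Cov = 144.8660 / 5 = 28.9732
Σ(R_m − R̄_m)² = 80.9320  ⇒  Var(R_m) = 80.9320 / 5 = 16.1864
β = Cov / Var(R_m) = 28.9732 / 16.1864 = 1.7900
E(R) = R_f + β × MRP = 3.3% + 1.7900 × 9.4% = 20.13%

20.13%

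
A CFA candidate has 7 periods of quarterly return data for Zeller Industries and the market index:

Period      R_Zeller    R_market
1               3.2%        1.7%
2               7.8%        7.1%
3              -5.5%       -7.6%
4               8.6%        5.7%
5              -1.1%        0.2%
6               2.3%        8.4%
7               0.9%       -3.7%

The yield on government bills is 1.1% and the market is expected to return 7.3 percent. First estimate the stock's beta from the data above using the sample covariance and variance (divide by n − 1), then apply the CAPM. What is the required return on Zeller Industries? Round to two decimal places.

5.28%

Mean R_i = (3.2 + 7.8 − 5.5 + 8.6 − 1.1 + 2.3 + 0.9) / 7 = 2.3143%
Mean R_m = (1.7 + 7.1 − 7.6 + 5.7 + 0.2 + 8.4 − 3.7) / 7 = 1.6857%
Σ(R_i − R̄_i)(R_m − R̄_m) = 140.1014  ⇒  Cov = 140.1014 / 6 = 23.3502
Σ(R_m − R̄_m)² = 207.9486  ⇒  Var(R_m) = 207.9486 / 6 = 34.6581
β = Cov / Var(R_m) = 23.3502 / 34.6581 = 0.6737
MRP = 7.3% − 1.1% = 6.20%
E(R) = R_f + β × MRP = 1.1% + 0.6737 × 6.2% = 5.28%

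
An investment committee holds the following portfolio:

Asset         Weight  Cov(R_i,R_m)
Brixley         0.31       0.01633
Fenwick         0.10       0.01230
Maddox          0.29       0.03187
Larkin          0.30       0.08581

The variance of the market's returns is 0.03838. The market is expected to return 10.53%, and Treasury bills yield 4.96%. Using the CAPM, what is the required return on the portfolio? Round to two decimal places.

10.95%

β_Brixley = 0.01633 / 0.03838 = 0.4255
β_Fenwick = 0.01230 / 0.03838 = 0.3205
β_Maddox = 0.03187 / 0.03838 = 0.8304
β_Larkin = 0.08581 / 0.03838 = 2.2358
β_P = Σ w_i β_i = 0.31×0.4255 + 0.10×0.3205 + 0.29×0.8304 + 0.30×2.2358 = 1.0755
MRP = 10.53% − 4.96% = 5.57%
E(R_P) = R_f + β_P × MRP = 4.96% + 1.0755 × 5.57% = 10.95%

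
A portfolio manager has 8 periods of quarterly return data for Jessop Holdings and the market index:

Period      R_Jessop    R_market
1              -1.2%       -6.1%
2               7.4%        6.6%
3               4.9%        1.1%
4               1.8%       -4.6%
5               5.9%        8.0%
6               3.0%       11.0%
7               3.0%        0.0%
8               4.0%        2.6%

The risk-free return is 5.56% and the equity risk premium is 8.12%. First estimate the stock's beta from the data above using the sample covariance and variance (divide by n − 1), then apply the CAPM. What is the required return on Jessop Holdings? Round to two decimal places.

Mean R_i = (-1.2 + 7.4 + 4.9 + 1.8 + 5.9 + 3.0 + 3.0 + 4.0) / 8 = 3.6000%
Mean R_m = (-6.1 + 6.6 + 1.1 − 4.6 + 8.0 + 11.0 + 0.0 + 2.6) / 8 = 2.3250%
Σ(R_i − R̄_i)(R_m − R̄_m) = 76.9100  ⇒  Cov = 76.9100 / 7 = 10.9871
Σ(R_m − R̄_m)² = 251.6550  ⇒  Var(R_m) = 251.6550 / 7 = 35.9507
β = Cov / Var(R_m) = 10.9871 / 35.9507 = 0.3056
E(R) = R_f + β × MRP = 5.56% + 0.3056 × 8.12% = 8.04%

8.04%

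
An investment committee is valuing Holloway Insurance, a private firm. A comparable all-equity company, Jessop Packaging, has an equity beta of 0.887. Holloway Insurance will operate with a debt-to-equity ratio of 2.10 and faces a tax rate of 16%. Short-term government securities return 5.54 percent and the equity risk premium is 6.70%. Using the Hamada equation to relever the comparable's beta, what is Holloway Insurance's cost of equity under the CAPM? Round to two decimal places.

21.97%

β_L = β_U × [1 + (1 − t)(D/E)] = 0.887 × [1 + (1 − 0.16) × 2.10]
    = 0.887 × [1 + 0.84 × 2.10] = 0.887 × 2.7640 = 2.4517
E(R) = R_f + β_L × MRP = 5.54% + 2.4517 × 6.70% = 21.97%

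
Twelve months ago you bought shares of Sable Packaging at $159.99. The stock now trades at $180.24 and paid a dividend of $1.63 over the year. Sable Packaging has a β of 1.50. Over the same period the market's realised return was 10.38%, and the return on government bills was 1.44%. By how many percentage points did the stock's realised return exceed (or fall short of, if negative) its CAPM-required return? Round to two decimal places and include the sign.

Realised HPR = (P1 + D1 − P0) / P0 = (180.24 + 1.63 − 159.99) / 159.99 = 21.88 / 159.99 = 13.6759%
MRP = 10.38% − 1.44% = 8.94%
CAPM required = R_f + β·MRP = 1.44% + 1.50 × 8.94% = 14.8500%
α = realised − required = 13.6759% − 14.8500% = -1.17%

-1.17%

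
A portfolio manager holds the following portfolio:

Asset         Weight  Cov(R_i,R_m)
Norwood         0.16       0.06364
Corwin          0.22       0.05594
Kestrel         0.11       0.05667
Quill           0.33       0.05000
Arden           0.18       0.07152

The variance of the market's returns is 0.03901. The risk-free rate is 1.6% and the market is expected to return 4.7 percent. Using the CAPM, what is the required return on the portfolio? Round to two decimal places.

β_Norwood = 0.06364 / 0.03901 = 1.6314
β_Corwin = 0.05594 / 0.03901 = 1.4340
β_Kestrel = 0.05667 / 0.03901 = 1.4527
β_Quill = 0.05000 / 0.03901 = 1.2817
β_Arden = 0.07152 / 0.03901 = 1.8334
β_P = Σ w_i β_i = 0.16×1.6314 + 0.22×1.4340 + 0.11×1.4527 + 0.33×1.2817 + 0.18×1.8334 = 1.4893
MRP = 4.7% − 1.6% = 3.10%
E(R_P) = R_f + β_P × MRP = 1.6% + 1.4893 × 3.1% = 6.22%

6.22%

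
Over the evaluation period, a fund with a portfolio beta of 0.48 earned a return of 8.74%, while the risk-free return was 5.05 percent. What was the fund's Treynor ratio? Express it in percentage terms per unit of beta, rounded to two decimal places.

7.69%

Treynor = (R_P − R_f) / β_P = (8.74% − 5.05%) / 0.4800 = 3.69% / 0.4800 = 7.69%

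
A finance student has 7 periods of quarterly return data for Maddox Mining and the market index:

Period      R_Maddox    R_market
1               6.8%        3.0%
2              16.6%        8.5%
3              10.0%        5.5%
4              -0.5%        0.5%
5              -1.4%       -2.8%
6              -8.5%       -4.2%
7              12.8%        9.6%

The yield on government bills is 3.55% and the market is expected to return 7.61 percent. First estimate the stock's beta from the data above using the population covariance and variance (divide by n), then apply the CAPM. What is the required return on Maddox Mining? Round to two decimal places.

10.08%

Mean R_i = (6.8 + 16.6 + 10.0 − 0.5 − 1.4 − 8.5 + 12.8) / 7 = 5.1143%
Mean R_m = (3.0 + 8.5 + 5.5 + 0.5 − 2.8 − 4.2 + 9.6) / 7 = 2.8714%
Σ(R_i − R̄_i)(R_m − R̄_m) = 275.9529  ⇒  Cov = 275.9529 / 7 = 39.4218
Σ(R_m − R̄_m)² = 171.6743  ⇒  Var(R_m) = 171.6743 / 7 = 24.5249
β = Cov / Var(R_m) = 39.4218 / 24.5249 = 1.6074
MRP = 7.61% − 3.55% = 4.06%
E(R) = R_f + β × MRP = 3.55% + 1.6074 × 4.06% = 10.08%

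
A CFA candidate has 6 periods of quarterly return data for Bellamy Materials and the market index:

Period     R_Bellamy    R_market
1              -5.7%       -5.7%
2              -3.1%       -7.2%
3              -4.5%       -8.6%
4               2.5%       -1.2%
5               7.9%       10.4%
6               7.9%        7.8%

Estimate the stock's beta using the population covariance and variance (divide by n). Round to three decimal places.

Mean R_i = (-5.7 − 3.1 − 4.5 + 2.5 + 7.9 + 7.9) / 6 = 0.8333%
Mean R_m = (-5.7 − 7.2 − 8.6 − 1.2 + 10.4 + 7.8) / 6 = -0.7500%
Σ(R_i − R̄_i)(R_m − R̄_m) = 238.0400  ⇒  Cov = 238.0400 / 6 = 39.6733
Σ(R_m − R̄_m)² = 325.3550  ⇒  Var(R_m) = 325.3550 / 6 = 54.2258
β = Cov / Var(R_m) = 39.6733 / 54.2258 = 0.7316

0.732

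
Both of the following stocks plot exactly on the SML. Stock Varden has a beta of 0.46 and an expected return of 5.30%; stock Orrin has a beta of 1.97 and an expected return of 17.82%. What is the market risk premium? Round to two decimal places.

8.29%

Both satisfy E(R) = R_f + β·MRP, so the slope of the SML is
MRP = (17.82% − 5.30%) / (1.97 − 0.46) = 12.52% / 1.51 = 8.2914%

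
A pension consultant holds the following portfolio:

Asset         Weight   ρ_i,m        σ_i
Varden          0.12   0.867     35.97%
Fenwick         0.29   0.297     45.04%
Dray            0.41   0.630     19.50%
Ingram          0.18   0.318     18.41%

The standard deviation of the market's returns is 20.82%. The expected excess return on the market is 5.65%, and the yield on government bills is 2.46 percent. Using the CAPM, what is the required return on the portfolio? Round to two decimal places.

6.18%

β_Varden = 0.867 × 35.97% / 20.82% = 1.4979
β_Fenwick = 0.297 × 45.04% / 20.82% = 0.6425
β_Dray = 0.630 × 19.50% / 20.82% = 0.5901
β_Ingram = 0.318 × 18.41% / 20.82% = 0.2812
β_P = Σ w_i β_i = 0.12×1.4979 + 0.29×0.6425 + 0.41×0.5901 + 0.18×0.2812 = 0.6586
E(R_P) = R_f + β_P × MRP = 2.46% + 0.6586 × 5.65% = 6.18%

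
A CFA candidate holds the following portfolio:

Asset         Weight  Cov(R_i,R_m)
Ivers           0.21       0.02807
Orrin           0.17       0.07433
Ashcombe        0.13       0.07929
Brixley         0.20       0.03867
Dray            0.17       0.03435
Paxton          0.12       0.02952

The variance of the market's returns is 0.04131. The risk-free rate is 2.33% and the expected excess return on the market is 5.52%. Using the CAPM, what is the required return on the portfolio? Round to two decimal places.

8.47%

β_Ivers = 0.02807 / 0.04131 = 0.6795
β_Orrin = 0.07433 / 0.04131 = 1.7993
β_Ashcombe = 0.07929 / 0.04131 = 1.9194
β_Brixley = 0.03867 / 0.04131 = 0.9361
β_Dray = 0.03435 / 0.04131 = 0.8315
β_Paxton = 0.02952 / 0.04131 = 0.7146
β_P = Σ w_i β_i = 0.21×0.6795 + 0.17×1.7993 + 0.13×1.9194 + 0.20×0.9361 + 0.17×0.8315 + 0.12×0.7146 = 1.1124
E(R_P) = R_f + β_P × MRP = 2.33% + 1.1124 × 5.52% = 8.47%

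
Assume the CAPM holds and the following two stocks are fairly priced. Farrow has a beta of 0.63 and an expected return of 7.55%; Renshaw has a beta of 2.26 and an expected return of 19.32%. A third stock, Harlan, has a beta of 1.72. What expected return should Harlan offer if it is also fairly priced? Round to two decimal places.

MRP (SML slope) = (19.32% − 7.55%) / (2.26 − 0.63) = 11.77% / 1.63 = 7.2209%
R_f (intercept) = 7.55% − 0.63 × 7.2209% = 3.0008%
E(R_Harlan) = R_f + β × MRP = 3.0008% + 1.72 × 7.2209% = 15.42%

15.42%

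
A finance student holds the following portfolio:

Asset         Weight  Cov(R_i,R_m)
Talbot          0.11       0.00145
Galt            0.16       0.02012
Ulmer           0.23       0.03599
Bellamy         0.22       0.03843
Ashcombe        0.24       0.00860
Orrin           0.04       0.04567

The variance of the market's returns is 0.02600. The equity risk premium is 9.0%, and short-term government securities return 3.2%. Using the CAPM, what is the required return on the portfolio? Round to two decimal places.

11.51%

β_Talbot = 0.00145 / 0.02600 = 0.0558
β_Galt = 0.02012 / 0.02600 = 0.7738
β_Ulmer = 0.03599 / 0.02600 = 1.3842
β_Bellamy = 0.03843 / 0.02600 = 1.4781
β_Ashcombe = 0.00860 / 0.02600 = 0.3308
β_Orrin = 0.04567 / 0.02600 = 1.7565
β_P = Σ w_i β_i = 0.11×0.0558 + 0.16×0.7738 + 0.23×1.3842 + 0.22×1.4781 + 0.24×0.3308 + 0.04×1.7565 = 0.9231
E(R_P) = R_f + β_P × MRP = 3.2% + 0.9231 × 9.0% = 11.51%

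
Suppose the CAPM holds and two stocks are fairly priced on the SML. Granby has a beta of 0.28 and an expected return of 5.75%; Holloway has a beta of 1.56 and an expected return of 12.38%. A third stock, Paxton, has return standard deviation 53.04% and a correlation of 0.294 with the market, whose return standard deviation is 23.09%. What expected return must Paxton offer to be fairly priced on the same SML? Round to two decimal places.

7.80%

MRP = (12.38% − 5.75%) / (1.56 − 0.28) = 5.1797%
R_f = 5.75% − 0.28 × 5.1797% = 4.2997%
β_Paxton = ρ·σ_i/σ_m = 0.294 × 53.04 / 23.09 = 0.6753
E(R_Paxton) = R_f + β × MRP = 4.2997% + 0.6753 × 5.1797% = 7.80%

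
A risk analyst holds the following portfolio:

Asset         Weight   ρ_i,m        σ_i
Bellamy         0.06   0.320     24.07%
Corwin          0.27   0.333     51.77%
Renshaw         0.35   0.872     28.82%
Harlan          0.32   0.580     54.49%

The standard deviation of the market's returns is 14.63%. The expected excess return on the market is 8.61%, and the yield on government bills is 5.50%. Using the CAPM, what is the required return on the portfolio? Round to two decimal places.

19.64%

β_Bellamy = 0.320 × 24.07% / 14.63% = 0.5265
β_Corwin = 0.333 × 51.77% / 14.63% = 1.1784
β_Renshaw = 0.872 × 28.82% / 14.63% = 1.7178
β_Harlan = 0.580 × 54.49% / 14.63% = 2.1602
β_P = Σ w_i β_i = 0.06×0.5265 + 0.27×1.1784 + 0.35×1.7178 + 0.32×2.1602 = 1.6423
E(R_P) = R_f + β_P × MRP = 5.50% + 1.6423 × 8.61% = 19.64%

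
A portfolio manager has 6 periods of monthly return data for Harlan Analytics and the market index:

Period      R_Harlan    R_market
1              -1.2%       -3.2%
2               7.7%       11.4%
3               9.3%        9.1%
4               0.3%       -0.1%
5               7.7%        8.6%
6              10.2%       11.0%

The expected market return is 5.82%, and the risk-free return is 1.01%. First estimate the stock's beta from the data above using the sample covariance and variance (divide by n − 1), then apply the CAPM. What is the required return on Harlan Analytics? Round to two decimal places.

4.67%

Mean R_i = (-1.2 + 7.7 + 9.3 + 0.3 + 7.7 + 10.2) / 6 = 5.6667%
Mean R_m = (-3.2 + 11.4 + 9.1 − 0.1 + 8.6 + 11.0) / 6 = 6.1333%
Σ(R_i − R̄_i)(R_m − R̄_m) = 146.1067  ⇒  Cov = 146.1067 / 5 = 29.2213
Σ(R_m − R̄_m)² = 192.2733  ⇒  Var(R_m) = 192.2733 / 5 = 38.4547
β = Cov / Var(R_m) = 29.2213 / 38.4547 = 0.7599
MRP = 5.82% − 1.01% = 4.81%
E(R) = R_f + β × MRP = 1.01% + 0.7599 × 4.81% = 4.67%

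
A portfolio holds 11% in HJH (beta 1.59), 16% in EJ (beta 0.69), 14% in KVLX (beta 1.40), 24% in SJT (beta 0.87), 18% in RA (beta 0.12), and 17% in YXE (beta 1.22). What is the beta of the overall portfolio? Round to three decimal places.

0.919

β_P = Σ w_i β_i = 0.11×1.59 + 0.16×0.69 + 0.14×1.40 + 0.24×0.87 + 0.18×0.12 + 0.17×1.22 = 0.9191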